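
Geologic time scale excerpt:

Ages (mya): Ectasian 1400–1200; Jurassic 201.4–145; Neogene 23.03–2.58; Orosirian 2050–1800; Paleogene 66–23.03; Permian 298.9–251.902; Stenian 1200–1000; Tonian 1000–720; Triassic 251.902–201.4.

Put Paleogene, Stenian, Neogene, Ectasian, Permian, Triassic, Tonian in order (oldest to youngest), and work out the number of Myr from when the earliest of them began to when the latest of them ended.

From the excerpt: Paleogene 66–23.03; Stenian 1200–1000; Neogene 23.03–2.58; Ectasian 1400–1200; Permian 298.9–251.902; Triassic 251.902–201.4; Tonian 1000–720 (Ma).
Larger Ma is earlier, so the oldest is Ectasian and the youngest is Neogene; oldest to youngest: Ectasian, Stenian, Tonian, Permian, Triassic, Paleogene, Neogene.
Oldest start 1400 minus youngest end 2.58 gives 1397.42 Myr overall.

Ectasian, Stenian, Tonian, Permian, Triassic, Paleogene, Neogene; total span 1397.42 Myr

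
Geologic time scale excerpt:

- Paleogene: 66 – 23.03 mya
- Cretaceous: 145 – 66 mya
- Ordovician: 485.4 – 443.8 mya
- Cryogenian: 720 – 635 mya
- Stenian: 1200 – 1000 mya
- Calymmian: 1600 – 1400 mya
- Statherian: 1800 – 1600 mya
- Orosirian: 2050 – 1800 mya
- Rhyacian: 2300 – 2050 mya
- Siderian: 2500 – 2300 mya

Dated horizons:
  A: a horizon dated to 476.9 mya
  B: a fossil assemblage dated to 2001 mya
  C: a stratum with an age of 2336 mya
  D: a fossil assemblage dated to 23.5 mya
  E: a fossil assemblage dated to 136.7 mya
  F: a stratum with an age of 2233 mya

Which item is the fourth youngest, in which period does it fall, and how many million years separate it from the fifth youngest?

B, in the Orosirian; 232 million years to F

Sorted youngest-first by Ma: D (23.5), E (136.7), A (476.9), B (2001), F (2233), C (2336).
The fourth youngest is B at 2001 Ma, which lies in 2050–1800 Ma: the Orosirian.
The fifth youngest is F at 2233 Ma; separation = |2001 − 2233| = 232 Myr.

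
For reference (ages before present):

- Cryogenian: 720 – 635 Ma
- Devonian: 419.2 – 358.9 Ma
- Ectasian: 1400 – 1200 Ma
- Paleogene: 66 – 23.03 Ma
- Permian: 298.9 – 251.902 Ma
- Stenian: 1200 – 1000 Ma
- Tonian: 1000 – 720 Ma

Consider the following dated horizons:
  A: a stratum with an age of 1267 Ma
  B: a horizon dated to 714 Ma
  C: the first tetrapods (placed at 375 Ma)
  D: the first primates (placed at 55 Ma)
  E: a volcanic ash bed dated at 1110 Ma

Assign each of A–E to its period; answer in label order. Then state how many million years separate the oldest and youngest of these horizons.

Match each age against the start–end ranges in the excerpt: A = 1267 Ma → Ectasian (1400–1200); B = 714 Ma → Cryogenian (720–635); C = 375 Ma → Devonian (419.2–358.9); D = 55 Ma → Paleogene (66–23.03); E = 1110 Ma → Stenian (1200–1000).
The largest age is 1267 Ma and the smallest is 55 Ma; their difference is 1212 Myr.

A — Ectasian; B — Cryogenian; C — Devonian; D — Paleogene; E — Stenian; span 1212 million years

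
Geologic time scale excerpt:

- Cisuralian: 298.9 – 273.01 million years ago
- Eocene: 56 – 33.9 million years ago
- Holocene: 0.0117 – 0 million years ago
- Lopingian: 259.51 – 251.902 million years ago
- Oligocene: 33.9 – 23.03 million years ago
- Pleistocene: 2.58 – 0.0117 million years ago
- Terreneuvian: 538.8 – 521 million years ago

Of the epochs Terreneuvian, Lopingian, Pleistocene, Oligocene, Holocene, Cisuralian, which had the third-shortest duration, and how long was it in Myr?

Lopingian, 7.608 million years

Durations: Terreneuvian 17.8; Lopingian 7.608; Pleistocene 2.5683; Oligocene 10.87; Holocene 0.0117; Cisuralian 25.89 Myr.
Sorted shortest-first: Holocene (0.0117), Pleistocene (2.5683), Lopingian (7.608), Oligocene (10.87), Terreneuvian (17.8), Cisuralian (25.89).
The third shortest is Lopingian at 7.608 Myr.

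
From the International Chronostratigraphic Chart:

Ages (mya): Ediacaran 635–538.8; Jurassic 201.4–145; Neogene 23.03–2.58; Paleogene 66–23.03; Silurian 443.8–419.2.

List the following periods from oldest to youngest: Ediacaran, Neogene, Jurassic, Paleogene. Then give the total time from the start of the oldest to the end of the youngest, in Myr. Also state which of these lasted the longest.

From the excerpt: Ediacaran 635–538.8; Neogene 23.03–2.58; Jurassic 201.4–145; Paleogene 66–23.03 (Ma).
Larger Ma is earlier, so the oldest is Ediacaran and the youngest is Neogene; oldest to youngest: Ediacaran, Jurassic, Paleogene, Neogene.
Oldest start 635 minus youngest end 2.58 gives 632.42 Myr overall.
Individual lengths (start − end): Paleogene 42.97; Neogene 20.45; Ediacaran 96.2; Jurassic 56.4. The largest is Ediacaran at 96.2 Myr.

Ediacaran → Jurassic → Paleogene → Neogene; total span 632.42 Myr; longest is Ediacaran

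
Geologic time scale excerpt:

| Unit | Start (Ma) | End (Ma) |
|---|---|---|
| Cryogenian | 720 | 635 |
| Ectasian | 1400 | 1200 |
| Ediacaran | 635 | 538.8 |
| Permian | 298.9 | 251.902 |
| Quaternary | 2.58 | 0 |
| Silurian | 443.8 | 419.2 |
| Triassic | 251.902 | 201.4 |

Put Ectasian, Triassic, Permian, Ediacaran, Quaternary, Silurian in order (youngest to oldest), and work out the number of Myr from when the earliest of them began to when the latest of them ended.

Start ages (Ma): Ectasian 1400, Ediacaran 635, Silurian 443.8, Permian 298.9, Triassic 251.902, Quaternary 2.58.
Ordered youngest to oldest: Quaternary, Triassic, Permian, Silurian, Ediacaran, Ectasian.
Span = 1400 − 0 = 1400 Myr.

Quaternary → Triassic → Permian → Silurian → Ediacaran → Ectasian; total span 1400 Myr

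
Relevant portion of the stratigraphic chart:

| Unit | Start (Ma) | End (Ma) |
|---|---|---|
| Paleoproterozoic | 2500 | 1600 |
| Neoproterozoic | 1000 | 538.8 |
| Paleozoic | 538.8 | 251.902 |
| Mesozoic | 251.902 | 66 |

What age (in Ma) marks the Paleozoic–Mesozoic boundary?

The Paleozoic ends and the Mesozoic begins at 251.902 Ma.

251.902 Ma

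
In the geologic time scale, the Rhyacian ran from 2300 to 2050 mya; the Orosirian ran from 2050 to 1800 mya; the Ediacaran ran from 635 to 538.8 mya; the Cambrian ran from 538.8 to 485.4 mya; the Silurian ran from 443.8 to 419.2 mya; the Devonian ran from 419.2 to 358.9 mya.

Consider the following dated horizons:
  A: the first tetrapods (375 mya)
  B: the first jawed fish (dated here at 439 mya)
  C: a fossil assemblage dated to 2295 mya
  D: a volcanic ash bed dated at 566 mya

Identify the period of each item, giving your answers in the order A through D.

A — Devonian; B — Silurian; C — Rhyacian; D — Ediacaran

A: 375 Ma lies in 419.2–358.9 Ma, so Devonian.
B: 439 Ma lies in 443.8–419.2 Ma, so Silurian.
C: 2295 Ma lies in 2300–2050 Ma, so Rhyacian.
D: 566 Ma lies in 635–538.8 Ma, so Ediacaran.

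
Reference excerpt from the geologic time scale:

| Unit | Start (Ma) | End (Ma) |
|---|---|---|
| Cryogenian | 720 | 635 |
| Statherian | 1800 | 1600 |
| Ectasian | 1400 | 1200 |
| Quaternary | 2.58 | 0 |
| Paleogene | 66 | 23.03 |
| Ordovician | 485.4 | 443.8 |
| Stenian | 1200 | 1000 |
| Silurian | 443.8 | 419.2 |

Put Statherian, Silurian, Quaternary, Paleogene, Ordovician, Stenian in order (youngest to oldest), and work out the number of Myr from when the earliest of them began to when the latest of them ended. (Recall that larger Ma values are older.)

Start ages (Ma): Statherian 1800, Stenian 1200, Ordovician 485.4, Silurian 443.8, Paleogene 66, Quaternary 2.58.
Ordered youngest to oldest: Quaternary, Paleogene, Silurian, Ordovician, Stenian, Statherian.
Span = 1800 − 0 = 1800 Myr.

Quaternary, Paleogene, Silurian, Ordovician, Stenian, Statherian; total span 1800 Myr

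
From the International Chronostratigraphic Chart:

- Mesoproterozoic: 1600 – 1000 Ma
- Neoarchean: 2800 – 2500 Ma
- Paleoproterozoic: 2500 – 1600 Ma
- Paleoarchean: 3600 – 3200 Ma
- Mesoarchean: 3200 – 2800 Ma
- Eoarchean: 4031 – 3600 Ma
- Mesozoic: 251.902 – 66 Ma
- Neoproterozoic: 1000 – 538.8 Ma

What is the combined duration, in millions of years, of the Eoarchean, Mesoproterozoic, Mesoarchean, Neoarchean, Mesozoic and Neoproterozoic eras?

2378.102 million years

Each duration: Eoarchean = 431; Mesoproterozoic = 600; Mesoarchean = 400; Neoarchean = 300; Mesozoic = 185.902; Neoproterozoic = 461.2.
Sum: 431 + 600 + 400 + 300 + 185.902 + 461.2 = 2378.102 Myr.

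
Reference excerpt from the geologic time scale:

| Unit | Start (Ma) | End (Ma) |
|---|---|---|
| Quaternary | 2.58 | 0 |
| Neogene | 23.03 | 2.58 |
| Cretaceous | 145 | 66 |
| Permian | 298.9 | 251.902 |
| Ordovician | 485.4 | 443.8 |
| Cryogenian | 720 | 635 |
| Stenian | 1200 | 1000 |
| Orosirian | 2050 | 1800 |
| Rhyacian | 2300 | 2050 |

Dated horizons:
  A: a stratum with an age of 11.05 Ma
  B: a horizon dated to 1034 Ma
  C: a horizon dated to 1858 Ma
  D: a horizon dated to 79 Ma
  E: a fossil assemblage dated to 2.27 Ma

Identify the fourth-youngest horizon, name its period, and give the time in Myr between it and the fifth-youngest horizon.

Smaller Ma means younger, so youngest first: E 2.27 < A 11.05 < D 79 < B 1034 < C 1858.
Counting 4 along gives B (1034 Ma); the excerpt puts that inside the Stenian, 1200–1000 Ma.
Next in line is C (1858 Ma), and 1858 − 1034 = 824 Myr.

B, in the Stenian; 824 million years to C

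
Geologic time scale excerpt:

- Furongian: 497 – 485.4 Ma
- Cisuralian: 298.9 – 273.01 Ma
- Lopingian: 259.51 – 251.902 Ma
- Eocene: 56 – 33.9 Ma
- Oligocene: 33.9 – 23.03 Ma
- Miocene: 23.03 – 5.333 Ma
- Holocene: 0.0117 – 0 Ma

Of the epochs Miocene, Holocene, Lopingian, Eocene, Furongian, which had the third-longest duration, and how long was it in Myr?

Durations: Miocene 17.697; Holocene 0.0117; Lopingian 7.608; Eocene 22.1; Furongian 11.6 Myr.
Sorted longest-first: Eocene (22.1), Miocene (17.697), Furongian (11.6), Lopingian (7.608), Holocene (0.0117).
The third longest is Furongian at 11.6 Myr.

Furongian, 11.6 million years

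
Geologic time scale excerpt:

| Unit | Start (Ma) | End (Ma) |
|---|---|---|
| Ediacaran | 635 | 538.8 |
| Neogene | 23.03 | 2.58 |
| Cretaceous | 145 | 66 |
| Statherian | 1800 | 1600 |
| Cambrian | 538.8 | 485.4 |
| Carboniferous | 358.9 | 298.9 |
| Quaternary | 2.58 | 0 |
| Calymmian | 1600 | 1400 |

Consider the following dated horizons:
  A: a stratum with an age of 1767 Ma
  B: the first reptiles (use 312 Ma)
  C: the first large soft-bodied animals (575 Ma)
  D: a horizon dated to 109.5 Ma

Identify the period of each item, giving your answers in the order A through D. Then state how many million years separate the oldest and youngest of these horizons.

A — Statherian; B — Carboniferous; C — Ediacaran; D — Cretaceous; span 1657.5 million years

A: 1767 Ma lies in 1800–1600 Ma, so Statherian.
B: 312 Ma lies in 358.9–298.9 Ma, so Carboniferous.
C: 575 Ma lies in 635–538.8 Ma, so Ediacaran.
D: 109.5 Ma lies in 145–66 Ma, so Cretaceous.
Oldest = 1767 Ma, youngest = 109.5 Ma → span 1657.5 Myr.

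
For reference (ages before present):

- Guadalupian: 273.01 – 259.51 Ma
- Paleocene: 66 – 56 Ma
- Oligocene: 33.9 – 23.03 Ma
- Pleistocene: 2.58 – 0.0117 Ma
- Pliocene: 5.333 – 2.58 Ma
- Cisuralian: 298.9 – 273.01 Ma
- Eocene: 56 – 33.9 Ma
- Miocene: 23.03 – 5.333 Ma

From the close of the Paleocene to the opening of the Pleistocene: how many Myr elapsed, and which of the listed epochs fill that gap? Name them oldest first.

53.42 million years; Eocene, Oligocene, Miocene, Pliocene

The Paleocene closes at 56 Ma and the Pleistocene opens at 2.58 Ma, so the interval is 56 − 2.58 = 53.42 Myr.
An epoch fits inside if it starts at or after 56 Ma and ends at or before 2.58 Ma; oldest first that gives Eocene, Oligocene, Miocene, Pliocene.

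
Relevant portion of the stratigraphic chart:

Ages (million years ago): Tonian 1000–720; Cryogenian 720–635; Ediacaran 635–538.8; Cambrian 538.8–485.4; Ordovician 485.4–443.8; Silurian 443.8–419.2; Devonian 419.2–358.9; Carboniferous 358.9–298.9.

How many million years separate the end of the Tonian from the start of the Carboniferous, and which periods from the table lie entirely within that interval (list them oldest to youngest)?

361.1 million years; Cryogenian, Ediacaran, Cambrian, Ordovician, Silurian, Devonian

The Tonian closes at 720 Ma and the Carboniferous opens at 358.9 Ma, so the interval is 720 − 358.9 = 361.1 Myr.
A period fits inside if it starts at or after 720 Ma and ends at or before 358.9 Ma; oldest first that gives Cryogenian, Ediacaran, Cambrian, Ordovician, Silurian, Devonian.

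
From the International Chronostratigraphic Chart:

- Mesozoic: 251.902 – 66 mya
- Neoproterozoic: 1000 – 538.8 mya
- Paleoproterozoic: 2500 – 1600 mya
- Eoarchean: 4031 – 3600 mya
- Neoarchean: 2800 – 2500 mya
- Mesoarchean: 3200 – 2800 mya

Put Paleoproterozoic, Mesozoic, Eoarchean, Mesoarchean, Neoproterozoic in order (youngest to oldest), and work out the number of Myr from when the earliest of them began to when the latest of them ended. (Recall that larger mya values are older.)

From the excerpt: Paleoproterozoic 2500–1600; Mesozoic 251.902–66; Eoarchean 4031–3600; Mesoarchean 3200–2800; Neoproterozoic 1000–538.8 (Ma).
Larger Ma is earlier, so the oldest is Eoarchean and the youngest is Mesozoic; youngest to oldest: Mesozoic, Neoproterozoic, Paleoproterozoic, Mesoarchean, Eoarchean.
Oldest start 4031 minus youngest end 66 gives 3965 Myr overall.

Mesozoic, Neoproterozoic, Paleoproterozoic, Mesoarchean, Eoarchean; total span 3965 Myr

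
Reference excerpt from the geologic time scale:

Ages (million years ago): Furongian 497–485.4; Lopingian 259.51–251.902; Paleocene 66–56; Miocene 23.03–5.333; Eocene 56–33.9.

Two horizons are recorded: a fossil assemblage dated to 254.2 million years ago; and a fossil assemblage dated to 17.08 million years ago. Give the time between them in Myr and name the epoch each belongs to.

Elapsed time: 254.2 − 17.08 = 237.12 Myr.
254.2 Ma lies within 259.51–251.902 Ma: Lopingian.
17.08 Ma lies within 23.03–5.333 Ma: Miocene.

237.12 million years apart; the first in the Lopingian, the second in the Miocene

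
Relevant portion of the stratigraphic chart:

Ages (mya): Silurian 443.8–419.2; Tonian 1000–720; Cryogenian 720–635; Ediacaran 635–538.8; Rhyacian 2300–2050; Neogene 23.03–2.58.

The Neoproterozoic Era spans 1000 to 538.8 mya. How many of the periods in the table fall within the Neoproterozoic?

3

Periods inside 1000–538.8 Ma: Tonian, Cryogenian, Ediacaran — 3 in total.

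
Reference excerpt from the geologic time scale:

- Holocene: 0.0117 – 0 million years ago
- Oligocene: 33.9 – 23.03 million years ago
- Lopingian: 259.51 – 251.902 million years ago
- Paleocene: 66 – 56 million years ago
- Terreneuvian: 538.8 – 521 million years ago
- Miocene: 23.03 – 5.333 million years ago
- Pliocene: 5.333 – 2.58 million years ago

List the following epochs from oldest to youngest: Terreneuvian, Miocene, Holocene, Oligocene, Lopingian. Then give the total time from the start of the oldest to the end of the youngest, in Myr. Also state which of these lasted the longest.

Terreneuvian, Lopingian, Oligocene, Miocene, Holocene; total span 538.8 Myr; longest is Terreneuvian

From the excerpt: Terreneuvian 538.8–521; Miocene 23.03–5.333; Holocene 0.0117–0; Oligocene 33.9–23.03; Lopingian 259.51–251.902 (Ma).
Larger Ma is earlier, so the oldest is Terreneuvian and the youngest is Holocene; oldest to youngest: Terreneuvian, Lopingian, Oligocene, Miocene, Holocene.
Oldest start 538.8 minus youngest end 0 gives 538.8 Myr overall.
Individual lengths (start − end): Oligocene 10.87; Holocene 0.0117; Miocene 17.697; Lopingian 7.608; Terreneuvian 17.8. The largest is Terreneuvian at 17.8 Myr.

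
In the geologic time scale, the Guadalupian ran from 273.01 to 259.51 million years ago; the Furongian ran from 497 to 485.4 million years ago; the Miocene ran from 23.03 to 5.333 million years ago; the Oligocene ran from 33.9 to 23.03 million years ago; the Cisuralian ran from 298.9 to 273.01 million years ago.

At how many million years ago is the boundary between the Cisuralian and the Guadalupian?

273.01 million years ago

The Cisuralian ends and the Guadalupian begins at 273.01 million years ago.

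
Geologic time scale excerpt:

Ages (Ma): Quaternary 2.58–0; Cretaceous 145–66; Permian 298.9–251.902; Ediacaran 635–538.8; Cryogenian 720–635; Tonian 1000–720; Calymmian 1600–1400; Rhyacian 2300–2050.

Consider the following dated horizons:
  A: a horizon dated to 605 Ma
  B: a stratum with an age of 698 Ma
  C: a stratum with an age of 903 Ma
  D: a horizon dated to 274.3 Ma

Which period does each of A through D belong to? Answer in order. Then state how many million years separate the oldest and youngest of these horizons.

A — Ediacaran; B — Cryogenian; C — Tonian; D — Permian; span 628.7 million years

A: 605 Ma lies in 635–538.8 Ma, so Ediacaran.
B: 698 Ma lies in 720–635 Ma, so Cryogenian.
C: 903 Ma lies in 1000–720 Ma, so Tonian.
D: 274.3 Ma lies in 298.9–251.902 Ma, so Permian.
Oldest = 903 Ma, youngest = 274.3 Ma → span 628.7 Myr.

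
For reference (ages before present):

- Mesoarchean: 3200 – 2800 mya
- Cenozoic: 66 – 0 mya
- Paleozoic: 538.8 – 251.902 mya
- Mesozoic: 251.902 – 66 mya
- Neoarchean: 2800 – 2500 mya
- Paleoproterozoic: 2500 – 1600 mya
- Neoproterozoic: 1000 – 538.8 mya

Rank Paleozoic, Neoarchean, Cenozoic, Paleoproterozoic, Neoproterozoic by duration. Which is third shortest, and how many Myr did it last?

Neoarchean, 300 million years

Durations: Paleozoic 286.898; Neoarchean 300; Cenozoic 66; Paleoproterozoic 900; Neoproterozoic 461.2 Myr.
Sorted shortest-first: Cenozoic (66), Paleozoic (286.898), Neoarchean (300), Neoproterozoic (461.2), Paleoproterozoic (900).
The third shortest is Neoarchean at 300 Myr.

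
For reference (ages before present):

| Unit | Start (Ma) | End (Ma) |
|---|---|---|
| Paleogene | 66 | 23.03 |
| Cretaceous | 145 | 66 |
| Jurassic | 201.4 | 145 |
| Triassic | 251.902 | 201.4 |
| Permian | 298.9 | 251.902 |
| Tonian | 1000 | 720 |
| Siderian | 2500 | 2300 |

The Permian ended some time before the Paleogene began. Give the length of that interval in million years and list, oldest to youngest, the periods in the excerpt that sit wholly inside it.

The Permian closes at 251.902 Ma and the Paleogene opens at 66 Ma, so the interval is 251.902 − 66 = 185.902 Myr.
A period fits inside if it starts at or after 251.902 Ma and ends at or before 66 Ma; oldest first that gives Triassic, Jurassic, Cretaceous.

185.902 million years; Triassic, Jurassic, Cretaceous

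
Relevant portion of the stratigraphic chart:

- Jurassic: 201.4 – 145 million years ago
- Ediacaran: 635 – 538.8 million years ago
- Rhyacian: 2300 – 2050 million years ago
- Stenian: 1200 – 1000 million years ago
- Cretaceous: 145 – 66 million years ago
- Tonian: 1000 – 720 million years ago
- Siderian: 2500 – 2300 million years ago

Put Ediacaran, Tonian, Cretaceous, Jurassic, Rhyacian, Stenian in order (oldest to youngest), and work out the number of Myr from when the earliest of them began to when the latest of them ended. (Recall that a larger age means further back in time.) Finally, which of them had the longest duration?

Rhyacian → Stenian → Tonian → Ediacaran → Jurassic → Cretaceous; total span 2234 Myr; longest is Tonian

From the excerpt: Ediacaran 635–538.8; Tonian 1000–720; Cretaceous 145–66; Jurassic 201.4–145; Rhyacian 2300–2050; Stenian 1200–1000 (Ma).
Larger Ma is earlier, so the oldest is Rhyacian and the youngest is Cretaceous; oldest to youngest: Rhyacian, Stenian, Tonian, Ediacaran, Jurassic, Cretaceous.
Oldest start 2300 minus youngest end 66 gives 2234 Myr overall.
Individual lengths (start − end): Jurassic 56.4; Cretaceous 79; Tonian 280; Stenian 200; Rhyacian 250; Ediacaran 96.2. The largest is Tonian at 280 Myr.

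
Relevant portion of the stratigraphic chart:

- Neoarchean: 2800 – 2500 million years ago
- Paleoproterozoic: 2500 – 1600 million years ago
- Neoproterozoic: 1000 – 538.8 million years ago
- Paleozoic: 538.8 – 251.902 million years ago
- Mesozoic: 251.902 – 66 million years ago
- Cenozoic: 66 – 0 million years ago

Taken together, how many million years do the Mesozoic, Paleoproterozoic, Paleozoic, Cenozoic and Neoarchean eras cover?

1738.8 million years

Duration is start − end for each: (251.902 − 66) + (2500 − 1600) + (538.8 − 251.902) + (66 − 0) + (2800 − 2500).
That is 185.902 + 900 + 286.898 + 66 + 300, which totals 1738.8 million years.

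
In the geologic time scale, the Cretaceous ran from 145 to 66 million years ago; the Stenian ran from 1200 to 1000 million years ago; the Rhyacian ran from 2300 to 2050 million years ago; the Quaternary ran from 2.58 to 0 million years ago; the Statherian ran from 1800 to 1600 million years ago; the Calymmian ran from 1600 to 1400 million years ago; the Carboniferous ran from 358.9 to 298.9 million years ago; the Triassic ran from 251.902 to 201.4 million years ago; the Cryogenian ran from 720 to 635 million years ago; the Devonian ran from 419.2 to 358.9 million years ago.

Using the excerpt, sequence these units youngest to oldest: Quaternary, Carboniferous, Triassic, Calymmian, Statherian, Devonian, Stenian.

The oldest of these is Statherian (starts 1800 Ma) and the youngest is Quaternary (ends 0 Ma).
In between, by decreasing start age: Calymmian (1600), Stenian (1200), Devonian (419.2), Carboniferous (358.9), Triassic (251.902).
Listing youngest first means reversing that sequence.

Quaternary, then Triassic, then Carboniferous, then Devonian, then Stenian, then Calymmian, then Statherian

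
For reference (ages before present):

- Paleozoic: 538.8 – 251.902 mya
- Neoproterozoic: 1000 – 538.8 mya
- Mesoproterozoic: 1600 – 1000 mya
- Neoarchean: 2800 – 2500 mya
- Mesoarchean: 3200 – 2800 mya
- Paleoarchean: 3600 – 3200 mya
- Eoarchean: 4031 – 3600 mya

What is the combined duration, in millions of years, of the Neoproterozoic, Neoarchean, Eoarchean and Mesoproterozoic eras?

Each duration: Neoproterozoic = 461.2; Neoarchean = 300; Eoarchean = 431; Mesoproterozoic = 600.
Sum: 461.2 + 300 + 431 + 600 = 1792.2 Myr.

1792.2 million years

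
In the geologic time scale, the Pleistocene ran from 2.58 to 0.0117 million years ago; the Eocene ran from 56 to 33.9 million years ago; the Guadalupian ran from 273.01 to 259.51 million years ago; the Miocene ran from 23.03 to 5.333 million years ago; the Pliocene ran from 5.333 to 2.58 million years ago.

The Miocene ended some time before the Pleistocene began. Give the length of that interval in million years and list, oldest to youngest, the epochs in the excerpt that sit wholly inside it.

The Miocene closes at 5.333 Ma and the Pleistocene opens at 2.58 Ma, so the interval is 5.333 − 2.58 = 2.753 Myr.
An epoch fits inside if it starts at or after 5.333 Ma and ends at or before 2.58 Ma; oldest first that gives Pliocene.

2.753 million years; Pliocene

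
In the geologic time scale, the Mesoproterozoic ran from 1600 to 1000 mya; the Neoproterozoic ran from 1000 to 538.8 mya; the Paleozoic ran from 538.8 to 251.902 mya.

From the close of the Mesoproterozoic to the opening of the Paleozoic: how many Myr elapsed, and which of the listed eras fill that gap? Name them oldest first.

461.2 million years; Neoproterozoic

End of Mesoproterozoic = 1000 Ma; start of Paleozoic = 538.8 Ma.
Gap = 1000 − 538.8 = 461.2 Myr.
Eras wholly inside 1000–538.8 Ma: Neoproterozoic (1000–538.8).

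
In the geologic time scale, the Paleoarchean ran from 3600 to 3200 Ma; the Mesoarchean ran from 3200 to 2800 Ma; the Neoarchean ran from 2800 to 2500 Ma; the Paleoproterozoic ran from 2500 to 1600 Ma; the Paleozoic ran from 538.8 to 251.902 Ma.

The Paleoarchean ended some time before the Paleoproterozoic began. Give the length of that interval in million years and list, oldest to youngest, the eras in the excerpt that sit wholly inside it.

End of Paleoarchean = 3200 Ma; start of Paleoproterozoic = 2500 Ma.
Gap = 3200 − 2500 = 700 Myr.
Eras wholly inside 3200–2500 Ma: Mesoarchean (3200–2800), Neoarchean (2800–2500).

700 million years; Mesoarchean, Neoarchean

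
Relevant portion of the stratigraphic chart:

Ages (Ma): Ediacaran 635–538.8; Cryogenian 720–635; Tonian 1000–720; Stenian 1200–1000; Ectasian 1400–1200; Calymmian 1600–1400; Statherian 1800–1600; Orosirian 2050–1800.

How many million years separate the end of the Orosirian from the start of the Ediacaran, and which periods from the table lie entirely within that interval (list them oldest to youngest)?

The Orosirian closes at 1800 Ma and the Ediacaran opens at 635 Ma, so the interval is 1800 − 635 = 1165 Myr.
A period fits inside if it starts at or after 1800 Ma and ends at or before 635 Ma; oldest first that gives Statherian, Calymmian, Ectasian, Stenian, Tonian, Cryogenian.

1165 million years; Statherian, Calymmian, Ectasian, Stenian, Tonian, Cryogenian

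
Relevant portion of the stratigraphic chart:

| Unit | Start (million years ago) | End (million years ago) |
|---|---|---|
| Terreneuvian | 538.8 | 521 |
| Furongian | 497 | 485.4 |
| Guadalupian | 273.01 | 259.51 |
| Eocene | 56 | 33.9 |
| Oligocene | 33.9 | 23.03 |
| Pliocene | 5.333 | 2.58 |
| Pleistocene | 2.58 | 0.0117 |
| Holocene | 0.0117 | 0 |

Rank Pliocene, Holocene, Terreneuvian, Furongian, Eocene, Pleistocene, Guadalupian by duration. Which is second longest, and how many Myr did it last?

Durations: Pliocene 2.753; Holocene 0.0117; Terreneuvian 17.8; Furongian 11.6; Eocene 22.1; Pleistocene 2.5683; Guadalupian 13.5 Myr.
Sorted longest-first: Eocene (22.1), Terreneuvian (17.8), Guadalupian (13.5), Furongian (11.6), Pliocene (2.753), Pleistocene (2.5683), Holocene (0.0117).
The second longest is Terreneuvian at 17.8 Myr.

Terreneuvian, 17.8 million years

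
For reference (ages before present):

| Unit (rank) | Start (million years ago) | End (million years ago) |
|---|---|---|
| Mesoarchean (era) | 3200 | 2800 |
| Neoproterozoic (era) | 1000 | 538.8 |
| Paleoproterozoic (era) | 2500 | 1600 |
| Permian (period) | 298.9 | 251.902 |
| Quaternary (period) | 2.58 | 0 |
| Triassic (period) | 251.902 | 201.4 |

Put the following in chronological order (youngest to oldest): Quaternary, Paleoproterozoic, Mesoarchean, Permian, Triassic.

Quaternary, Triassic, Permian, Paleoproterozoic, Mesoarchean

Sorting by start age (ascending Ma, since larger Ma = older): Quaternary began 2.58, Triassic began 251.902, Permian began 298.9, Paleoproterozoic began 2500, Mesoarchean began 3200.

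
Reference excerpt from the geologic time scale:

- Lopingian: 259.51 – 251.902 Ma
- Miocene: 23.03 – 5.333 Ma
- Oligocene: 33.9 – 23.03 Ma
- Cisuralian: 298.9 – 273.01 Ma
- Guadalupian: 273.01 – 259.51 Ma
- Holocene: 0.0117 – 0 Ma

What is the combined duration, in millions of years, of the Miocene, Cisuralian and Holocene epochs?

43.5987 million years

Each duration: Miocene = 17.697; Cisuralian = 25.89; Holocene = 0.0117.
Sum: 17.697 + 25.89 + 0.0117 = 43.5987 Myr.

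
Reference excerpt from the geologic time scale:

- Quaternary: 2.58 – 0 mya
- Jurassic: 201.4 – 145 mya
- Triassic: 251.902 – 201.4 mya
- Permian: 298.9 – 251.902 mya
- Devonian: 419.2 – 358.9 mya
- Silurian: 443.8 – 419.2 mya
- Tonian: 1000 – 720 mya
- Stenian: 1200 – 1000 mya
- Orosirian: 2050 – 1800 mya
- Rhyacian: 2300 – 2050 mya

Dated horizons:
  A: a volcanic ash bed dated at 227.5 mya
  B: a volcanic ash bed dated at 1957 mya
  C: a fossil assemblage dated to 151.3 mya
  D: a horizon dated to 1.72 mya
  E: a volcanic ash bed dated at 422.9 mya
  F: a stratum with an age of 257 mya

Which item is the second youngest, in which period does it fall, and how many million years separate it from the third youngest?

C, in the Jurassic; 76.2 million years to A

Sorted youngest-first by Ma: D (1.72), C (151.3), A (227.5), F (257), E (422.9), B (1957).
The second youngest is C at 151.3 Ma, which lies in 201.4–145 Ma: the Jurassic.
The third youngest is A at 227.5 Ma; separation = |151.3 − 227.5| = 76.2 Myr.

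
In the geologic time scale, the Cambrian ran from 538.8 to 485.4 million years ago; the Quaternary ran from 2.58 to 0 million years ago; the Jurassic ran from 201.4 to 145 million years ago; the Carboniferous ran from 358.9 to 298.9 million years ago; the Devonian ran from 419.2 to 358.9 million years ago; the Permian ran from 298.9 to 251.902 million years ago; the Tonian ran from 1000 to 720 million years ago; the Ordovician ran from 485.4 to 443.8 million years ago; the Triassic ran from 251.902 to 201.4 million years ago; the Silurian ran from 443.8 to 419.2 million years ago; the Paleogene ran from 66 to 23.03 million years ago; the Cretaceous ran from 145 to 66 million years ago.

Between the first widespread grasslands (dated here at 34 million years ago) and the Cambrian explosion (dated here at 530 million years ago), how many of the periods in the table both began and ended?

8

530 Ma sits inside the Cambrian (538.8–485.4) and 34 Ma inside the Paleogene (66–23.03); neither of those is wholly between the two dates.
The listed periods lying completely between them are Ordovician, Silurian, Devonian, Carboniferous, Permian, Triassic, Jurassic, Cretaceous — 8 in all.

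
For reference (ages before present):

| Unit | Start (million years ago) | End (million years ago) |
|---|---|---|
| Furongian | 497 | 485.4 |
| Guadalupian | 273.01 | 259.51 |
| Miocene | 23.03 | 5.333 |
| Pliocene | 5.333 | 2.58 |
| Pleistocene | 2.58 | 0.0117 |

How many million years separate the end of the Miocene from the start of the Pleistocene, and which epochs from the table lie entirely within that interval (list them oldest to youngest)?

End of Miocene = 5.333 Ma; start of Pleistocene = 2.58 Ma.
Gap = 5.333 − 2.58 = 2.753 Myr.
Epochs wholly inside 5.333–2.58 Ma: Pliocene (5.333–2.58).

2.753 million years; Pliocene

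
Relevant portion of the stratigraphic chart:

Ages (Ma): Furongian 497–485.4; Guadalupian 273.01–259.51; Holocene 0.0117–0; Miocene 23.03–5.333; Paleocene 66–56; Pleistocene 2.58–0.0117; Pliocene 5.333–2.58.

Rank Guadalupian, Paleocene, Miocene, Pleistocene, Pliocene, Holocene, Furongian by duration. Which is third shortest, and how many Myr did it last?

Pliocene, 2.753 million years

Start − end for each: Guadalupian 273.01 − 259.51 = 13.5; Paleocene 66 − 56 = 10; Miocene 23.03 − 5.333 = 17.697; Pleistocene 2.58 − 0.0117 = 2.5683; Pliocene 5.333 − 2.58 = 2.753; Holocene 0.0117 − 0 = 0.0117; Furongian 497 − 485.4 = 11.6.
Ranking these from shortest: Holocene < Pleistocene < Pliocene < Paleocene < Furongian < Guadalupian < Miocene.
Position 3 in that ranking is Pliocene, which lasted 2.753 Myr.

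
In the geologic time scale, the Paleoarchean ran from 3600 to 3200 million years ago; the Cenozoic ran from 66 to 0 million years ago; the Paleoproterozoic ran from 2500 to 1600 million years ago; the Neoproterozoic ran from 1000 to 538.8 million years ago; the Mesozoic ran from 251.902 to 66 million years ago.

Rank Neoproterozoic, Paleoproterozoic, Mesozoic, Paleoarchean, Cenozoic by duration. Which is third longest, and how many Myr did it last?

Durations: Neoproterozoic 461.2; Paleoproterozoic 900; Mesozoic 185.902; Paleoarchean 400; Cenozoic 66 Myr.
Sorted longest-first: Paleoproterozoic (900), Neoproterozoic (461.2), Paleoarchean (400), Mesozoic (185.902), Cenozoic (66).
The third longest is Paleoarchean at 400 Myr.

Paleoarchean, 400 million years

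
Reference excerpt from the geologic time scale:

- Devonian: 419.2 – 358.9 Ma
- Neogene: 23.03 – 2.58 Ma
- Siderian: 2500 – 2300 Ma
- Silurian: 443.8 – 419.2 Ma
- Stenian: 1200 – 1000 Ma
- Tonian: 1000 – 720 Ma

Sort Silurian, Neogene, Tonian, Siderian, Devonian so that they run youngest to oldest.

Neogene → Devonian → Silurian → Tonian → Siderian

Sorting by start age (ascending Ma, since larger Ma = older): Neogene began 23.03, Devonian began 419.2, Silurian began 443.8, Tonian began 1000, Siderian began 2500.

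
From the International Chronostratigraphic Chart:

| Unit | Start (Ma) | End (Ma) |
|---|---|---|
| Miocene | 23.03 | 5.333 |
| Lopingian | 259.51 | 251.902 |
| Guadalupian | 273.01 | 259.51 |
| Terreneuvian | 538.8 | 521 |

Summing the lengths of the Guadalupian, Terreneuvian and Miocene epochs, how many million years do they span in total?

48.997 million years

Each duration: Guadalupian = 13.5; Terreneuvian = 17.8; Miocene = 17.697.
Sum: 13.5 + 17.8 + 17.697 = 48.997 Myr.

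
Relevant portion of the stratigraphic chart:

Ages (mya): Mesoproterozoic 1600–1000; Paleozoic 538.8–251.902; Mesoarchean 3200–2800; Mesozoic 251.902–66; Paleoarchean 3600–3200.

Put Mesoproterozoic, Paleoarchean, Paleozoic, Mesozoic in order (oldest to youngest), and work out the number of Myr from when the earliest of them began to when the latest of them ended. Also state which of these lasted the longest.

Paleoarchean, Mesoproterozoic, Paleozoic, Mesozoic; total span 3534 Myr; longest is Mesoproterozoic

Start ages (Ma): Paleoarchean 3600, Mesoproterozoic 1600, Paleozoic 538.8, Mesozoic 251.902.
Ordered oldest to youngest: Paleoarchean, Mesoproterozoic, Paleozoic, Mesozoic.
Span = 3600 − 66 = 3534 Myr.
Durations: Mesoproterozoic 600, Mesozoic 185.902, Paleozoic 286.898, Paleoarchean 400 → longest is Mesoproterozoic (600 Myr).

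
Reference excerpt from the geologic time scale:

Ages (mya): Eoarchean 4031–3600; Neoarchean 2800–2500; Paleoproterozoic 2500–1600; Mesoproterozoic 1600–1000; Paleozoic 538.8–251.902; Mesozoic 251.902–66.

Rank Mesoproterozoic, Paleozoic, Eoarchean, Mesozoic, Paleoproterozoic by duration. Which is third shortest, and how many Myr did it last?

Start − end for each: Mesoproterozoic 1600 − 1000 = 600; Paleozoic 538.8 − 251.902 = 286.898; Eoarchean 4031 − 3600 = 431; Mesozoic 251.902 − 66 = 185.902; Paleoproterozoic 2500 − 1600 = 900.
Ranking these from shortest: Mesozoic < Paleozoic < Eoarchean < Mesoproterozoic < Paleoproterozoic.
Position 3 in that ranking is Eoarchean, which lasted 431 Myr.

Eoarchean, 431 million years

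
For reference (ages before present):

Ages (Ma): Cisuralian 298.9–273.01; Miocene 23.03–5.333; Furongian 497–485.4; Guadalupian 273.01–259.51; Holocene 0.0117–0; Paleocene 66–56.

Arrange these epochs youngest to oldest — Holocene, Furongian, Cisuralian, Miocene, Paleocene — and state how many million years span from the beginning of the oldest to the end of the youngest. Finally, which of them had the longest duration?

Holocene, Miocene, Paleocene, Cisuralian, Furongian; total span 497 Myr; longest is Cisuralian

From the excerpt: Holocene 0.0117–0; Furongian 497–485.4; Cisuralian 298.9–273.01; Miocene 23.03–5.333; Paleocene 66–56 (Ma).
Larger Ma is earlier, so the oldest is Furongian and the youngest is Holocene; youngest to oldest: Holocene, Miocene, Paleocene, Cisuralian, Furongian.
Oldest start 497 minus youngest end 0 gives 497 Myr overall.
Individual lengths (start − end): Cisuralian 25.89; Holocene 0.0117; Miocene 17.697; Paleocene 10; Furongian 11.6. The largest is Cisuralian at 25.89 Myr.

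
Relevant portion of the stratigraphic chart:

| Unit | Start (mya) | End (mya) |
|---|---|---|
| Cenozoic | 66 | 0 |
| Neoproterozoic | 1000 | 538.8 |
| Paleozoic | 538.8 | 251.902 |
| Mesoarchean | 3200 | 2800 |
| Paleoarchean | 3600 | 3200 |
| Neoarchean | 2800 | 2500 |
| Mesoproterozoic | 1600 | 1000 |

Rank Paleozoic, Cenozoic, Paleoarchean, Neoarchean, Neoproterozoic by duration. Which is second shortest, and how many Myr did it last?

Paleozoic, 286.898 million years

Start − end for each: Paleozoic 538.8 − 251.902 = 286.898; Cenozoic 66 − 0 = 66; Paleoarchean 3600 − 3200 = 400; Neoarchean 2800 − 2500 = 300; Neoproterozoic 1000 − 538.8 = 461.2.
Ranking these from shortest: Cenozoic < Paleozoic < Neoarchean < Paleoarchean < Neoproterozoic.
Position 2 in that ranking is Paleozoic, which lasted 286.898 Myr.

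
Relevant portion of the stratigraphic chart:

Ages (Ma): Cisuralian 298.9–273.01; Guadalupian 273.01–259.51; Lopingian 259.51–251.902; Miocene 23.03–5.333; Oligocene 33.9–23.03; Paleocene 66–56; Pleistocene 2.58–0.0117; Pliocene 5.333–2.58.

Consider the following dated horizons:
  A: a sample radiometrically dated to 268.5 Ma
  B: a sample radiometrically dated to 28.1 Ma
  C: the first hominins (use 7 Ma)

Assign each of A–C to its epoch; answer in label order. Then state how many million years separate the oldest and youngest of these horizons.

A — Guadalupian; B — Oligocene; C — Miocene; span 261.5 million years

A: 268.5 Ma lies in 273.01–259.51 Ma, so Guadalupian.
B: 28.1 Ma lies in 33.9–23.03 Ma, so Oligocene.
C: 7 Ma lies in 23.03–5.333 Ma, so Miocene.
Oldest = 268.5 Ma, youngest = 7 Ma → span 261.5 Myr.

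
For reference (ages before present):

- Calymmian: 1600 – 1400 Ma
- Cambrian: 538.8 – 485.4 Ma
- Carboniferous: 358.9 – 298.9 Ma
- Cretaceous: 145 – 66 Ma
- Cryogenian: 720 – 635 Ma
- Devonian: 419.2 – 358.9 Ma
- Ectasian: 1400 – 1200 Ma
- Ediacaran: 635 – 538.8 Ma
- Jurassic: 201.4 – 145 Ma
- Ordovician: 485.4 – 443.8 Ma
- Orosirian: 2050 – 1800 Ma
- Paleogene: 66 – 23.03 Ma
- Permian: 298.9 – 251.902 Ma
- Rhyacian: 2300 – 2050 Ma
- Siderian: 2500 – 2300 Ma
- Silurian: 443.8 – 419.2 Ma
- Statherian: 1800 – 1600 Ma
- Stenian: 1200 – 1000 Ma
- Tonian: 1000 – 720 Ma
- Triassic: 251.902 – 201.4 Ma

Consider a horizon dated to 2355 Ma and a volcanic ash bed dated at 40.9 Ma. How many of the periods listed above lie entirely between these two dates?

The older date is 2355 Ma and the younger is 40.9 Ma.
Periods with start < 2355 and end > 40.9 Ma: Rhyacian (2300–2050), Orosirian (2050–1800), Statherian (1800–1600), Calymmian (1600–1400), Ectasian (1400–1200), Stenian (1200–1000), Tonian (1000–720), Cryogenian (720–635), Ediacaran (635–538.8), Cambrian (538.8–485.4), Ordovician (485.4–443.8), Silurian (443.8–419.2), Devonian (419.2–358.9), Carboniferous (358.9–298.9), Permian (298.9–251.902), Triassic (251.902–201.4), Jurassic (201.4–145), Cretaceous (145–66).
That is 18 complete periods.

18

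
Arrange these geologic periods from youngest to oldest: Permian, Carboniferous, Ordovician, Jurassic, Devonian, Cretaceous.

Cretaceous, Jurassic, Permian, Carboniferous, Devonian, Ordovician

Group by era (each group listed oldest first) — Paleozoic: Ordovician, Devonian, Carboniferous, Permian; Mesozoic: Jurassic, Cretaceous. The eras run Paleozoic → Mesozoic → Cenozoic. Concatenating the groups in that era order and then reversing gives youngest to oldest.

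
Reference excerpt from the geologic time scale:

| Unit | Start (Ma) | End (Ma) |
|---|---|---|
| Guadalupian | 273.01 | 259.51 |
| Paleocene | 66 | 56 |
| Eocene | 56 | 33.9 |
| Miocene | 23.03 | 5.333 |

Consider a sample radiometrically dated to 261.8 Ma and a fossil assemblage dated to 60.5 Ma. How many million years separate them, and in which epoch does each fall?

Elapsed time: 261.8 − 60.5 = 201.3 Myr.
261.8 Ma lies within 273.01–259.51 Ma: Guadalupian.
60.5 Ma lies within 66–56 Ma: Paleocene.

201.3 million years apart; the first in the Guadalupian, the second in the Paleocene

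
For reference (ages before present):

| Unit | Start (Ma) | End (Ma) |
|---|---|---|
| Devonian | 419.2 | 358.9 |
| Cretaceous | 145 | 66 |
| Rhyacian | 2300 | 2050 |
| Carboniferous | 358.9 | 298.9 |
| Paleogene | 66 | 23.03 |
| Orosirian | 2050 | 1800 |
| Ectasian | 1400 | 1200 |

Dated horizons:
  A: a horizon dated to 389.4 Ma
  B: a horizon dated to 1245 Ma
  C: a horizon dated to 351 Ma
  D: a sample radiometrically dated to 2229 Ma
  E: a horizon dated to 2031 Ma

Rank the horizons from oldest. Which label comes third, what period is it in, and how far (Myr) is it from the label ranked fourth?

Sorted oldest-first by Ma: D (2229), E (2031), B (1245), A (389.4), C (351).
The third oldest is B at 1245 Ma, which lies in 1400–1200 Ma: the Ectasian.
The fourth oldest is A at 389.4 Ma; separation = |1245 − 389.4| = 855.6 Myr.

B, in the Ectasian; 855.6 million years to A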